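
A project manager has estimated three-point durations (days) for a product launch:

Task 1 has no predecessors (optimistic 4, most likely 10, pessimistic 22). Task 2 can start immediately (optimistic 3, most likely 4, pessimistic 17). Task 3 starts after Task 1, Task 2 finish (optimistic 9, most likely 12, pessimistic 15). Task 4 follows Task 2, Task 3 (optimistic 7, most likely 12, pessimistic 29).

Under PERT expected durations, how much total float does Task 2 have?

5 days

te_Task 1 = (4 + 4·10 + 22)/6 = 66/6 = 11
te_Task 2 = (3 + 4·4 + 17)/6 = 36/6 = 6
te_Task 3 = (9 + 4·12 + 15)/6 = 72/6 = 12
te_Task 4 = (7 + 4·12 + 29)/6 = 84/6 = 14

Forward pass:
ES_Task 1 = 0; EF_Task 1 = 11
ES_Task 2 = 0; EF_Task 2 = 6
ES_Task 3 = max(EF_Task 1=11, EF_Task 2=6) = 11; EF_Task 3 = 11+12 = 23
ES_Task 4 = max(EF_Task 2=6, EF_Task 3=23) = 23; EF_Task 4 = 23+14 = 37
Expected project duration μ = 37 days. Critical path: Task 1 → Task 3 → Task 4.

Backward pass:
LF_Task 4 = 37; LS_Task 4 = 37−14 = 23
LF_Task 3 = LS_Task 4 = 23; LS_Task 3 = 23−12 = 11
LF_Task 2 = min(LS_Task 3=11, LS_Task 4=23) = 11; LS_Task 2 = 11−6 = 5
LF_Task 1 = LS_Task 3 = 11; LS_Task 1 = 11−11 = 0
Slack_Task 2 = LS_Task 2 − ES_Task 2 = 5 − 0 = 5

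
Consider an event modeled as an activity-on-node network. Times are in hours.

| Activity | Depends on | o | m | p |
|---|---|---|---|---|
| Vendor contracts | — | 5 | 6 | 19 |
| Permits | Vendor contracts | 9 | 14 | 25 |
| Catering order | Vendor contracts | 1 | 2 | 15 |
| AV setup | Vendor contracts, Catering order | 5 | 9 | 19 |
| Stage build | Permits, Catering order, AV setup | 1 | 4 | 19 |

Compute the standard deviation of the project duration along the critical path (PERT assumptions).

4.64 hours

te_Vendor contracts = (5 + 4·6 + 19)/6 = 48/6 = 8; σ²_Vendor contracts = ((19−5)/6)² = 5.444
te_Permits = (9 + 4·14 + 25)/6 = 90/6 = 15; σ²_Permits = ((25−9)/6)² = 7.111
te_Catering order = (1 + 4·2 + 15)/6 = 24/6 = 4; σ²_Catering order = ((15−1)/6)² = 5.444
te_AV setup = (5 + 4·9 + 19)/6 = 60/6 = 10; σ²_AV setup = ((19−5)/6)² = 5.444
te_Stage build = (1 + 4·4 + 19)/6 = 36/6 = 6; σ²_Stage build = ((19−1)/6)² = 9.000

Forward pass:
ES_Vendor contracts = 0; EF_Vendor contracts = 8
ES_Permits = 8; EF_Permits = 8+15 = 23
ES_Catering order = 8; EF_Catering order = 8+4 = 12
ES_AV setup = max(EF_Vendor contracts=8, EF_Catering order=12) = 12; EF_AV setup = 12+10 = 22
ES_Stage build = max(EF_Permits=23, EF_Catering order=12, EF_AV setup=22) = 23; EF_Stage build = 23+6 = 29
Expected project duration μ = 29 hours. Critical path: Vendor contracts → Permits → Stage build.

Variance along critical path = 5.444 + 7.111 + 9.000 = 21.556
σ = √21.556 = 4.643 hours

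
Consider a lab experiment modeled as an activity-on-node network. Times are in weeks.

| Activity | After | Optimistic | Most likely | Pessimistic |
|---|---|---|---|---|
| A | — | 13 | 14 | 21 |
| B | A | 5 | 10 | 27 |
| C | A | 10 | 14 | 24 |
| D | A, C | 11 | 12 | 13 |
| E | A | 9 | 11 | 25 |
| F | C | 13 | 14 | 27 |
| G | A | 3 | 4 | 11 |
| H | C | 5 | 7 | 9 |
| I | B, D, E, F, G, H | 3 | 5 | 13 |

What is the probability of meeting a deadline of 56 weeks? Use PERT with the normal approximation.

te_A = (13 + 4·14 + 21)/6 = 90/6 = 15; σ²_A = ((21−13)/6)² = 1.778
te_B = (5 + 4·10 + 27)/6 = 72/6 = 12; σ²_B = ((27−5)/6)² = 13.444
te_C = (10 + 4·14 + 24)/6 = 90/6 = 15; σ²_C = ((24−10)/6)² = 5.444
te_D = (11 + 4·12 + 13)/6 = 72/6 = 12; σ²_D = ((13−11)/6)² = 0.111
te_E = (9 + 4·11 + 25)/6 = 78/6 = 13; σ²_E = ((25−9)/6)² = 7.111
te_F = (13 + 4·14 + 27)/6 = 96/6 = 16; σ²_F = ((27−13)/6)² = 5.444
te_G = (3 + 4·4 + 11)/6 = 30/6 = 5; σ²_G = ((11−3)/6)² = 1.778
te_H = (5 + 4·7 + 9)/6 = 42/6 = 7; σ²_H = ((9−5)/6)² = 0.444
te_I = (3 + 4·5 + 13)/6 = 36/6 = 6; σ²_I = ((13−3)/6)² = 2.778

Forward pass:
ES_A = 0; EF_A = 15
ES_B = 15; EF_B = 15+12 = 27
ES_C = 15; EF_C = 15+15 = 30
ES_D = max(EF_A=15, EF_C=30) = 30; EF_D = 30+12 = 42
ES_E = 15; EF_E = 15+13 = 28
ES_F = 30; EF_F = 30+16 = 46
ES_G = 15; EF_G = 15+5 = 20
ES_H = 30; EF_H = 30+7 = 37
ES_I = max(EF_B=27, EF_D=42, EF_E=28, EF_F=46, EF_G=20, EF_H=37) = 46; EF_I = 46+6 = 52
Expected project duration μ = 52 weeks. Critical path: A → C → F → I.

Variance along critical path = 1.778 + 5.444 + 5.444 + 2.778 = 15.444; σ = √15.444 = 3.930 weeks.
Z = (56 − 52) / 3.930 = 1.018
P(T ≤ 56) = Φ(1.018) ≈ 0.846

0.846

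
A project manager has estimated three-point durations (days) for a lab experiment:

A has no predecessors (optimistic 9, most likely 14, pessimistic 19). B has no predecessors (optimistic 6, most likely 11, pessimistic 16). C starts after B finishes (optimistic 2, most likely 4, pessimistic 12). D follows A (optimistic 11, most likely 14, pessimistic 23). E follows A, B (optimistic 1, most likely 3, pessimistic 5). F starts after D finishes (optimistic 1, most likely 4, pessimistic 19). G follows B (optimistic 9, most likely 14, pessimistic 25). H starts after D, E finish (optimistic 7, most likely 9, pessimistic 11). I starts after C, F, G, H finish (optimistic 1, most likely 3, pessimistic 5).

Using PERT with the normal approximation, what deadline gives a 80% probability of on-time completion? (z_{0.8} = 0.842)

te_A = (9 + 4·14 + 19)/6 = 84/6 = 14; σ²_A = ((19−9)/6)² = 2.778
te_B = (6 + 4·11 + 16)/6 = 66/6 = 11; σ²_B = ((16−6)/6)² = 2.778
te_C = (2 + 4·4 + 12)/6 = 30/6 = 5; σ²_C = ((12−2)/6)² = 2.778
te_D = (11 + 4·14 + 23)/6 = 90/6 = 15; σ²_D = ((23−11)/6)² = 4.000
te_E = (1 + 4·3 + 5)/6 = 18/6 = 3; σ²_E = ((5−1)/6)² = 0.444
te_F = (1 + 4·4 + 19)/6 = 36/6 = 6; σ²_F = ((19−1)/6)² = 9.000
te_G = (9 + 4·14 + 25)/6 = 90/6 = 15; σ²_G = ((25−9)/6)² = 7.111
te_H = (7 + 4·9 + 11)/6 = 54/6 = 9; σ²_H = ((11−7)/6)² = 0.444
te_I = (1 + 4·3 + 5)/6 = 18/6 = 3; σ²_I = ((5−1)/6)² = 0.444

Forward pass:
ES_A = 0; EF_A = 14
ES_B = 0; EF_B = 11
ES_C = 11; EF_C = 11+5 = 16
ES_D = 14; EF_D = 14+15 = 29
ES_E = max(EF_A=14, EF_B=11) = 14; EF_E = 14+3 = 17
ES_F = 29; EF_F = 29+6 = 35
ES_G = 11; EF_G = 11+15 = 26
ES_H = max(EF_D=29, EF_E=17) = 29; EF_H = 29+9 = 38
ES_I = max(EF_C=16, EF_F=35, EF_G=26, EF_H=38) = 38; EF_I = 38+3 = 41
Expected project duration μ = 41 days. Critical path: A → D → H → I.

Variance along critical path = 2.778 + 4.000 + 0.444 + 0.444 = 7.667; σ = 2.769 days.
D = μ + z·σ = 41 + 0.842·2.769 = 43.3 days

43.3 days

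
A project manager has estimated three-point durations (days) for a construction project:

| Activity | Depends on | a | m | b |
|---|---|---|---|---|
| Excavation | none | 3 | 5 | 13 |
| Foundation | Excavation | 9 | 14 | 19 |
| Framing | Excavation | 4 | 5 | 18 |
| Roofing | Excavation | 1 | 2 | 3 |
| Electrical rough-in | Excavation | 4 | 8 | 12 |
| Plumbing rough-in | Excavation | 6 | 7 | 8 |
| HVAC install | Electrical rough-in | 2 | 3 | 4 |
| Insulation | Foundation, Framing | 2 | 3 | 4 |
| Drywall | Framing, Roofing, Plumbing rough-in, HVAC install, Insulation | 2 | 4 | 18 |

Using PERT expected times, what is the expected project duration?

29 days

te_Excavation = (3 + 4·5 + 13)/6 = 36/6 = 6
te_Foundation = (9 + 4·14 + 19)/6 = 84/6 = 14
te_Framing = (4 + 4·5 + 18)/6 = 42/6 = 7
te_Roofing = (1 + 4·2 + 3)/6 = 12/6 = 2
te_Electrical rough-in = (4 + 4·8 + 12)/6 = 48/6 = 8
te_Plumbing rough-in = (6 + 4·7 + 8)/6 = 42/6 = 7
te_HVAC install = (2 + 4·3 + 4)/6 = 18/6 = 3
te_Insulation = (2 + 4·3 + 4)/6 = 18/6 = 3
te_Drywall = (2 + 4·4 + 18)/6 = 36/6 = 6

Forward pass:
ES_Excavation = 0; EF_Excavation = 6
ES_Foundation = 6; EF_Foundation = 6+14 = 20
ES_Framing = 6; EF_Framing = 6+7 = 13
ES_Roofing = 6; EF_Roofing = 6+2 = 8
ES_Electrical rough-in = 6; EF_Electrical rough-in = 6+8 = 14
ES_Plumbing rough-in = 6; EF_Plumbing rough-in = 6+7 = 13
ES_HVAC install = 14; EF_HVAC install = 14+3 = 17
ES_Insulation = max(EF_Foundation=20, EF_Framing=13) = 20; EF_Insulation = 20+3 = 23
ES_Drywall = max(EF_Framing=13, EF_Roofing=8, EF_Plumbing rough-in=13, EF_HVAC install=17, EF_Insulation=23) = 23; EF_Drywall = 23+6 = 29
Expected project duration μ = 29 days. Critical path: Excavation → Foundation → Insulation → Drywall.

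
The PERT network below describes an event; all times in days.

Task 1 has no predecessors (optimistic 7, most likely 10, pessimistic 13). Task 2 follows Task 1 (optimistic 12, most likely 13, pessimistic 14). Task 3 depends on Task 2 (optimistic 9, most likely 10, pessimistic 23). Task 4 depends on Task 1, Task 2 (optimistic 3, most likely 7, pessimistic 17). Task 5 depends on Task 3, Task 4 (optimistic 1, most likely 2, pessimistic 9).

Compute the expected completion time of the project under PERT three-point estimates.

38 days

te_Task 1 = (7 + 4·10 + 13)/6 = 60/6 = 10
te_Task 2 = (12 + 4·13 + 14)/6 = 78/6 = 13
te_Task 3 = (9 + 4·10 + 23)/6 = 72/6 = 12
te_Task 4 = (3 + 4·7 + 17)/6 = 48/6 = 8
te_Task 5 = (1 + 4·2 + 9)/6 = 18/6 = 3

Forward pass:
ES_Task 1 = 0; EF_Task 1 = 10
ES_Task 2 = 10; EF_Task 2 = 10+13 = 23
ES_Task 3 = 23; EF_Task 3 = 23+12 = 35
ES_Task 4 = max(EF_Task 1=10, EF_Task 2=23) = 23; EF_Task 4 = 23+8 = 31
ES_Task 5 = max(EF_Task 3=35, EF_Task 4=31) = 35; EF_Task 5 = 35+3 = 38
Expected project duration μ = 38 days. Critical path: Task 1 → Task 2 → Task 3 → Task 5.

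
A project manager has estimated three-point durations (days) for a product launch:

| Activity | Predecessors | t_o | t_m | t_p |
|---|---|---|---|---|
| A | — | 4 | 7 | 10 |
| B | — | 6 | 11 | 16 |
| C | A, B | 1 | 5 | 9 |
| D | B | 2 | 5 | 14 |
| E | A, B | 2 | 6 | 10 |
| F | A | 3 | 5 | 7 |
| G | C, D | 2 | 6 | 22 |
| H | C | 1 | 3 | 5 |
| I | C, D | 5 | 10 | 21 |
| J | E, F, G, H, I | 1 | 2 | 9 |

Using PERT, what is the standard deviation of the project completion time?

te_A = (4 + 4·7 + 10)/6 = 42/6 = 7; σ²_A = ((10−4)/6)² = 1.000
te_B = (6 + 4·11 + 16)/6 = 66/6 = 11; σ²_B = ((16−6)/6)² = 2.778
te_C = (1 + 4·5 + 9)/6 = 30/6 = 5; σ²_C = ((9−1)/6)² = 1.778
te_D = (2 + 4·5 + 14)/6 = 36/6 = 6; σ²_D = ((14−2)/6)² = 4.000
te_E = (2 + 4·6 + 10)/6 = 36/6 = 6; σ²_E = ((10−2)/6)² = 1.778
te_F = (3 + 4·5 + 7)/6 = 30/6 = 5; σ²_F = ((7−3)/6)² = 0.444
te_G = (2 + 4·6 + 22)/6 = 48/6 = 8; σ²_G = ((22−2)/6)² = 11.111
te_H = (1 + 4·3 + 5)/6 = 18/6 = 3; σ²_H = ((5−1)/6)² = 0.444
te_I = (5 + 4·10 + 21)/6 = 66/6 = 11; σ²_I = ((21−5)/6)² = 7.111
te_J = (1 + 4·2 + 9)/6 = 18/6 = 3; σ²_J = ((9−1)/6)² = 1.778

Forward pass:
ES_A = 0; EF_A = 7
ES_B = 0; EF_B = 11
ES_C = max(EF_A=7, EF_B=11) = 11; EF_C = 11+5 = 16
ES_D = 11; EF_D = 11+6 = 17
ES_E = max(EF_A=7, EF_B=11) = 11; EF_E = 11+6 = 17
ES_F = 7; EF_F = 7+5 = 12
ES_G = max(EF_C=16, EF_D=17) = 17; EF_G = 17+8 = 25
ES_H = 16; EF_H = 16+3 = 19
ES_I = max(EF_C=16, EF_D=17) = 17; EF_I = 17+11 = 28
ES_J = max(EF_E=17, EF_F=12, EF_G=25, EF_H=19, EF_I=28) = 28; EF_J = 28+3 = 31
Expected project duration μ = 31 days. Critical path: B → D → I → J.

Variance along critical path = 2.778 + 4.000 + 7.111 + 1.778 = 15.667
σ = √15.667 = 3.958 days

3.96 days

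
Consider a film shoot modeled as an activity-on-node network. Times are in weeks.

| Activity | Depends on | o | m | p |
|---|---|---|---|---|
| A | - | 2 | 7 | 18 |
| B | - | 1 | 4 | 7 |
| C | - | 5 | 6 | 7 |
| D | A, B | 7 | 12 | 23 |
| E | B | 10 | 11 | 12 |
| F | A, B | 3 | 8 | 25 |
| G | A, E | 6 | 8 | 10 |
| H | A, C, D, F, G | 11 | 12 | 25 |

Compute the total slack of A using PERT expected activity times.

te_A = (2 + 4·7 + 18)/6 = 48/6 = 8
te_B = (1 + 4·4 + 7)/6 = 24/6 = 4
te_C = (5 + 4·6 + 7)/6 = 36/6 = 6
te_D = (7 + 4·12 + 23)/6 = 78/6 = 13
te_E = (10 + 4·11 + 12)/6 = 66/6 = 11
te_F = (3 + 4·8 + 25)/6 = 60/6 = 10
te_G = (6 + 4·8 + 10)/6 = 48/6 = 8
te_H = (11 + 4·12 + 25)/6 = 84/6 = 14

Forward pass:
ES_A = 0; EF_A = 8
ES_B = 0; EF_B = 4
ES_C = 0; EF_C = 6
ES_D = max(EF_A=8, EF_B=4) = 8; EF_D = 8+13 = 21
ES_E = 4; EF_E = 4+11 = 15
ES_F = max(EF_A=8, EF_B=4) = 8; EF_F = 8+10 = 18
ES_G = max(EF_A=8, EF_E=15) = 15; EF_G = 15+8 = 23
ES_H = max(EF_A=8, EF_C=6, EF_D=21, EF_F=18, EF_G=23) = 23; EF_H = 23+14 = 37
Expected project duration μ = 37 weeks. Critical path: B → E → G → H.

Backward pass:
LF_H = 37; LS_H = 37−14 = 23
LF_G = LS_H = 23; LS_G = 23−8 = 15
LF_F = LS_H = 23; LS_F = 23−10 = 13
LF_E = LS_G = 15; LS_E = 15−11 = 4
LF_D = LS_H = 23; LS_D = 23−13 = 10
LF_C = LS_H = 23; LS_C = 23−6 = 17
LF_B = min(LS_D=10, LS_E=4, LS_F=13) = 4; LS_B = 4−4 = 0
LF_A = min(LS_D=10, LS_F=13, LS_G=15, LS_H=23) = 10; LS_A = 10−8 = 2
Slack_A = LS_A − ES_A = 2 − 0 = 2

2 weeks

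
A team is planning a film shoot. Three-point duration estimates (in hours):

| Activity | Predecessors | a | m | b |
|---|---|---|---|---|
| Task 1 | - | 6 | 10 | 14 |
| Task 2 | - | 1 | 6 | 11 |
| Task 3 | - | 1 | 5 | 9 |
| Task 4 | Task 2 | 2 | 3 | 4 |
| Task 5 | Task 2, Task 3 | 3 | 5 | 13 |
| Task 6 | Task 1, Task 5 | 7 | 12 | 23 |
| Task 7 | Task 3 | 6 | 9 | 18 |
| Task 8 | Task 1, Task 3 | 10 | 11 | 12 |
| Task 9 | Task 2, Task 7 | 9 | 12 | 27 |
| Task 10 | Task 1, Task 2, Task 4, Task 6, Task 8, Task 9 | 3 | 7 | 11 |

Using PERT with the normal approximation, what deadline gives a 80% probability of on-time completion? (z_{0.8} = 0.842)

te_Task 1 = (6 + 4·10 + 14)/6 = 60/6 = 10; σ²_Task 1 = ((14−6)/6)² = 1.778
te_Task 2 = (1 + 4·6 + 11)/6 = 36/6 = 6; σ²_Task 2 = ((11−1)/6)² = 2.778
te_Task 3 = (1 + 4·5 + 9)/6 = 30/6 = 5; σ²_Task 3 = ((9−1)/6)² = 1.778
te_Task 4 = (2 + 4·3 + 4)/6 = 18/6 = 3; σ²_Task 4 = ((4−2)/6)² = 0.111
te_Task 5 = (3 + 4·5 + 13)/6 = 36/6 = 6; σ²_Task 5 = ((13−3)/6)² = 2.778
te_Task 6 = (7 + 4·12 + 23)/6 = 78/6 = 13; σ²_Task 6 = ((23−7)/6)² = 7.111
te_Task 7 = (6 + 4·9 + 18)/6 = 60/6 = 10; σ²_Task 7 = ((18−6)/6)² = 4.000
te_Task 8 = (10 + 4·11 + 12)/6 = 66/6 = 11; σ²_Task 8 = ((12−10)/6)² = 0.111
te_Task 9 = (9 + 4·12 + 27)/6 = 84/6 = 14; σ²_Task 9 = ((27−9)/6)² = 9.000
te_Task 10 = (3 + 4·7 + 11)/6 = 42/6 = 7; σ²_Task 10 = ((11−3)/6)² = 1.778

Forward pass:
ES_Task 1 = 0; EF_Task 1 = 10
ES_Task 2 = 0; EF_Task 2 = 6
ES_Task 3 = 0; EF_Task 3 = 5
ES_Task 4 = 6; EF_Task 4 = 6+3 = 9
ES_Task 5 = max(EF_Task 2=6, EF_Task 3=5) = 6; EF_Task 5 = 6+6 = 12
ES_Task 6 = max(EF_Task 1=10, EF_Task 5=12) = 12; EF_Task 6 = 12+13 = 25
ES_Task 7 = 5; EF_Task 7 = 5+10 = 15
ES_Task 8 = max(EF_Task 1=10, EF_Task 3=5) = 10; EF_Task 8 = 10+11 = 21
ES_Task 9 = max(EF_Task 2=6, EF_Task 7=15) = 15; EF_Task 9 = 15+14 = 29
ES_Task 10 = max(EF_Task 1=10, EF_Task 2=6, EF_Task 4=9, EF_Task 6=25, EF_Task 8=21, EF_Task 9=29) = 29; EF_Task 10 = 29+7 = 36
Expected project duration μ = 36 hours. Critical path: Task 3 → Task 7 → Task 9 → Task 10.

Variance along critical path = 1.778 + 4.000 + 9.000 + 1.778 = 16.556; σ = 4.069 hours.
D = μ + z·σ = 36 + 0.842·4.069 = 39.4 hours

39.4 hours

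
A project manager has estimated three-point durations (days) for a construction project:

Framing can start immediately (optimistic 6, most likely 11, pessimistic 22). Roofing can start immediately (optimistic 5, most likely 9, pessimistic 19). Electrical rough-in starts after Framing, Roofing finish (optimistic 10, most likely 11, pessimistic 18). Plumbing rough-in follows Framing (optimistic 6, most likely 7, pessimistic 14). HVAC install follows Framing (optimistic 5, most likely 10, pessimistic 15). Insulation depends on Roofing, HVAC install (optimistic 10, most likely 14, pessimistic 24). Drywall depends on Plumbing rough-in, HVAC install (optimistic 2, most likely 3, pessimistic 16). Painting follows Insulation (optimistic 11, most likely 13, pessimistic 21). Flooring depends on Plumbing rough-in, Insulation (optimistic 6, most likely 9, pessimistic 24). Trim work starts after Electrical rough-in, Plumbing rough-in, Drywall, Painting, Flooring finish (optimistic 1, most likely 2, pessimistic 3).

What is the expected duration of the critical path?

53 days

te_Framing = (6 + 4·11 + 22)/6 = 72/6 = 12
te_Roofing = (5 + 4·9 + 19)/6 = 60/6 = 10
te_Electrical rough-in = (10 + 4·11 + 18)/6 = 72/6 = 12
te_Plumbing rough-in = (6 + 4·7 + 14)/6 = 48/6 = 8
te_HVAC install = (5 + 4·10 + 15)/6 = 60/6 = 10
te_Insulation = (10 + 4·14 + 24)/6 = 90/6 = 15
te_Drywall = (2 + 4·3 + 16)/6 = 30/6 = 5
te_Painting = (11 + 4·13 + 21)/6 = 84/6 = 14
te_Flooring = (6 + 4·9 + 24)/6 = 66/6 = 11
te_Trim work = (1 + 4·2 + 3)/6 = 12/6 = 2

Forward pass:
ES_Framing = 0; EF_Framing = 12
ES_Roofing = 0; EF_Roofing = 10
ES_Electrical rough-in = max(EF_Framing=12, EF_Roofing=10) = 12; EF_Electrical rough-in = 12+12 = 24
ES_Plumbing rough-in = 12; EF_Plumbing rough-in = 12+8 = 20
ES_HVAC install = 12; EF_HVAC install = 12+10 = 22
ES_Insulation = max(EF_Roofing=10, EF_HVAC install=22) = 22; EF_Insulation = 22+15 = 37
ES_Drywall = max(EF_Plumbing rough-in=20, EF_HVAC install=22) = 22; EF_Drywall = 22+5 = 27
ES_Painting = 37; EF_Painting = 37+14 = 51
ES_Flooring = max(EF_Plumbing rough-in=20, EF_Insulation=37) = 37; EF_Flooring = 37+11 = 48
ES_Trim work = max(EF_Electrical rough-in=24, EF_Plumbing rough-in=20, EF_Drywall=27, EF_Painting=51, EF_Flooring=48) = 51; EF_Trim work = 51+2 = 53
Expected project duration μ = 53 days. Critical path: Framing → HVAC install → Insulation → Painting → Trim work.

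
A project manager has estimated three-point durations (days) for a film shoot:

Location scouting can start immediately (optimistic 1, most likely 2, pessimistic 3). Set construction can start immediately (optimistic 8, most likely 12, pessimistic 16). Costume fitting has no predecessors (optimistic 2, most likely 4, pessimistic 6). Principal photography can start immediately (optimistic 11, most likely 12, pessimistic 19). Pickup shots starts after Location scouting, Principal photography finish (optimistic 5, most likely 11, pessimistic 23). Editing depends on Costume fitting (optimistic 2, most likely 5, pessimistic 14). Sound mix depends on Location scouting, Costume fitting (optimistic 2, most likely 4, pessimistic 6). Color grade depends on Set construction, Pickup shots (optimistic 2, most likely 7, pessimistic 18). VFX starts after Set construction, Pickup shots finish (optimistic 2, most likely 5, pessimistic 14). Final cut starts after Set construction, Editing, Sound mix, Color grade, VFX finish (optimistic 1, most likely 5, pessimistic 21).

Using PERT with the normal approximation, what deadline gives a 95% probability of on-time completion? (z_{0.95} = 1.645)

48.9 days

te_Location scouting = (1 + 4·2 + 3)/6 = 12/6 = 2; σ²_Location scouting = ((3−1)/6)² = 0.111
te_Set construction = (8 + 4·12 + 16)/6 = 72/6 = 12; σ²_Set construction = ((16−8)/6)² = 1.778
te_Costume fitting = (2 + 4·4 + 6)/6 = 24/6 = 4; σ²_Costume fitting = ((6−2)/6)² = 0.444
te_Principal photography = (11 + 4·12 + 19)/6 = 78/6 = 13; σ²_Principal photography = ((19−11)/6)² = 1.778
te_Pickup shots = (5 + 4·11 + 23)/6 = 72/6 = 12; σ²_Pickup shots = ((23−5)/6)² = 9.000
te_Editing = (2 + 4·5 + 14)/6 = 36/6 = 6; σ²_Editing = ((14−2)/6)² = 4.000
te_Sound mix = (2 + 4·4 + 6)/6 = 24/6 = 4; σ²_Sound mix = ((6−2)/6)² = 0.444
te_Color grade = (2 + 4·7 + 18)/6 = 48/6 = 8; σ²_Color grade = ((18−2)/6)² = 7.111
te_VFX = (2 + 4·5 + 14)/6 = 36/6 = 6; σ²_VFX = ((14−2)/6)² = 4.000
te_Final cut = (1 + 4·5 + 21)/6 = 42/6 = 7; σ²_Final cut = ((21−1)/6)² = 11.111

Forward pass:
ES_Location scouting = 0; EF_Location scouting = 2
ES_Set construction = 0; EF_Set construction = 12
ES_Costume fitting = 0; EF_Costume fitting = 4
ES_Principal photography = 0; EF_Principal photography = 13
ES_Pickup shots = max(EF_Location scouting=2, EF_Principal photography=13) = 13; EF_Pickup shots = 13+12 = 25
ES_Editing = 4; EF_Editing = 4+6 = 10
ES_Sound mix = max(EF_Location scouting=2, EF_Costume fitting=4) = 4; EF_Sound mix = 4+4 = 8
ES_Color grade = max(EF_Set construction=12, EF_Pickup shots=25) = 25; EF_Color grade = 25+8 = 33
ES_VFX = max(EF_Set construction=12, EF_Pickup shots=25) = 25; EF_VFX = 25+6 = 31
ES_Final cut = max(EF_Set construction=12, EF_Editing=10, EF_Sound mix=8, EF_Color grade=33, EF_VFX=31) = 33; EF_Final cut = 33+7 = 40
Expected project duration μ = 40 days. Critical path: Principal photography → Pickup shots → Color grade → Final cut.

Variance along critical path = 1.778 + 9.000 + 7.111 + 11.111 = 29.000; σ = 5.385 days.
D = μ + z·σ = 40 + 1.645·5.385 = 48.9 days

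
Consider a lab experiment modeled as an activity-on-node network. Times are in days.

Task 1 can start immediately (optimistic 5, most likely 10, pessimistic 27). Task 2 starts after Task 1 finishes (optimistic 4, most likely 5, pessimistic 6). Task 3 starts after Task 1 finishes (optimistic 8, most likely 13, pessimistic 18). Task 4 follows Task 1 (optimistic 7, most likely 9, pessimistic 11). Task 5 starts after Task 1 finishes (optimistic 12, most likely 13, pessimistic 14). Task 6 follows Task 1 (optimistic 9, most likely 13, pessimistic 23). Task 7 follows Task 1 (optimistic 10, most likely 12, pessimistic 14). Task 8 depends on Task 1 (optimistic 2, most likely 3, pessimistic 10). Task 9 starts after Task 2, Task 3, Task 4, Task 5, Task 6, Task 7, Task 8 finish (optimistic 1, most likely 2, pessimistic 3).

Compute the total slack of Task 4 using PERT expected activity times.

5 days

te_Task 1 = (5 + 4·10 + 27)/6 = 72/6 = 12
te_Task 2 = (4 + 4·5 + 6)/6 = 30/6 = 5
te_Task 3 = (8 + 4·13 + 18)/6 = 78/6 = 13
te_Task 4 = (7 + 4·9 + 11)/6 = 54/6 = 9
te_Task 5 = (12 + 4·13 + 14)/6 = 78/6 = 13
te_Task 6 = (9 + 4·13 + 23)/6 = 84/6 = 14
te_Task 7 = (10 + 4·12 + 14)/6 = 72/6 = 12
te_Task 8 = (2 + 4·3 + 10)/6 = 24/6 = 4
te_Task 9 = (1 + 4·2 + 3)/6 = 12/6 = 2

Forward pass:
ES_Task 1 = 0; EF_Task 1 = 12
ES_Task 2 = 12; EF_Task 2 = 12+5 = 17
ES_Task 3 = 12; EF_Task 3 = 12+13 = 25
ES_Task 4 = 12; EF_Task 4 = 12+9 = 21
ES_Task 5 = 12; EF_Task 5 = 12+13 = 25
ES_Task 6 = 12; EF_Task 6 = 12+14 = 26
ES_Task 7 = 12; EF_Task 7 = 12+12 = 24
ES_Task 8 = 12; EF_Task 8 = 12+4 = 16
ES_Task 9 = max(EF_Task 2=17, EF_Task 3=25, EF_Task 4=21, EF_Task 5=25, EF_Task 6=26, EF_Task 7=24, EF_Task 8=16) = 26; EF_Task 9 = 26+2 = 28
Expected project duration μ = 28 days. Critical path: Task 1 → Task 6 → Task 9.

Backward pass:
LF_Task 9 = 28; LS_Task 9 = 28−2 = 26
LF_Task 8 = LS_Task 9 = 26; LS_Task 8 = 26−4 = 22
LF_Task 7 = LS_Task 9 = 26; LS_Task 7 = 26−12 = 14
LF_Task 6 = LS_Task 9 = 26; LS_Task 6 = 26−14 = 12
LF_Task 5 = LS_Task 9 = 26; LS_Task 5 = 26−13 = 13
LF_Task 4 = LS_Task 9 = 26; LS_Task 4 = 26−9 = 17
LF_Task 3 = LS_Task 9 = 26; LS_Task 3 = 26−13 = 13
LF_Task 2 = LS_Task 9 = 26; LS_Task 2 = 26−5 = 21
LF_Task 1 = min(LS_Task 2=21, LS_Task 3=13, LS_Task 4=17, LS_Task 5=13, LS_Task 6=12, LS_Task 7=14, LS_Task 8=22) = 12; LS_Task 1 = 12−12 = 0
Slack_Task 4 = LS_Task 4 − ES_Task 4 = 17 − 12 = 5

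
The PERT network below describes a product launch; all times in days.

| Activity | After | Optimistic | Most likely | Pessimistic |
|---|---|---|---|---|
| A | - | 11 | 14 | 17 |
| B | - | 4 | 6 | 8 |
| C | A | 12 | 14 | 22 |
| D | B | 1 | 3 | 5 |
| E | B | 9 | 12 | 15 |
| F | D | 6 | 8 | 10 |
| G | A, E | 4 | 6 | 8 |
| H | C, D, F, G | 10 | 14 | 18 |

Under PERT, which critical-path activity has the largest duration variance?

te_A = (11 + 4·14 + 17)/6 = 84/6 = 14; σ²_A = ((17−11)/6)² = 1.000
te_B = (4 + 4·6 + 8)/6 = 36/6 = 6; σ²_B = ((8−4)/6)² = 0.444
te_C = (12 + 4·14 + 22)/6 = 90/6 = 15; σ²_C = ((22−12)/6)² = 2.778
te_D = (1 + 4·3 + 5)/6 = 18/6 = 3; σ²_D = ((5−1)/6)² = 0.444
te_E = (9 + 4·12 + 15)/6 = 72/6 = 12; σ²_E = ((15−9)/6)² = 1.000
te_F = (6 + 4·8 + 10)/6 = 48/6 = 8; σ²_F = ((10−6)/6)² = 0.444
te_G = (4 + 4·6 + 8)/6 = 36/6 = 6; σ²_G = ((8−4)/6)² = 0.444
te_H = (10 + 4·14 + 18)/6 = 84/6 = 14; σ²_H = ((18−10)/6)² = 1.778

Forward pass:
ES_A = 0; EF_A = 14
ES_B = 0; EF_B = 6
ES_C = 14; EF_C = 14+15 = 29
ES_D = 6; EF_D = 6+3 = 9
ES_E = 6; EF_E = 6+12 = 18
ES_F = 9; EF_F = 9+8 = 17
ES_G = max(EF_A=14, EF_E=18) = 18; EF_G = 18+6 = 24
ES_H = max(EF_C=29, EF_D=9, EF_F=17, EF_G=24) = 29; EF_H = 29+14 = 43
Expected project duration μ = 43 days. Critical path: A → C → H.

Variances on critical path: σ²_A=1.000, σ²_C=2.778, σ²_H=1.778.
Largest is σ²_C = 2.778.

C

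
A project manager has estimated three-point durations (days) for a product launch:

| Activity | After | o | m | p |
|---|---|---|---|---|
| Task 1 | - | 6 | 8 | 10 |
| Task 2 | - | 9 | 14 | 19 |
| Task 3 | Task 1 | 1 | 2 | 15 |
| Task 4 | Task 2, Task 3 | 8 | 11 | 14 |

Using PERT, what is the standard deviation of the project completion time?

te_Task 1 = (6 + 4·8 + 10)/6 = 48/6 = 8; σ²_Task 1 = ((10−6)/6)² = 0.444
te_Task 2 = (9 + 4·14 + 19)/6 = 84/6 = 14; σ²_Task 2 = ((19−9)/6)² = 2.778
te_Task 3 = (1 + 4·2 + 15)/6 = 24/6 = 4; σ²_Task 3 = ((15−1)/6)² = 5.444
te_Task 4 = (8 + 4·11 + 14)/6 = 66/6 = 11; σ²_Task 4 = ((14−8)/6)² = 1.000

Forward pass:
ES_Task 1 = 0; EF_Task 1 = 8
ES_Task 2 = 0; EF_Task 2 = 14
ES_Task 3 = 8; EF_Task 3 = 8+4 = 12
ES_Task 4 = max(EF_Task 2=14, EF_Task 3=12) = 14; EF_Task 4 = 14+11 = 25
Expected project duration μ = 25 days. Critical path: Task 2 → Task 4.

Variance along critical path = 2.778 + 1.000 = 3.778
σ = √3.778 = 1.944 days

1.94 days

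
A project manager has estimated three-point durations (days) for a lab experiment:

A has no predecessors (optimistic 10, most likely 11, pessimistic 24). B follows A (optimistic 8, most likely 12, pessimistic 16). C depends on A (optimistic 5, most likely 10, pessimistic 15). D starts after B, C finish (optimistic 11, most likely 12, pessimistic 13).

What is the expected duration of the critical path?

te_A = (10 + 4·11 + 24)/6 = 78/6 = 13
te_B = (8 + 4·12 + 16)/6 = 72/6 = 12
te_C = (5 + 4·10 + 15)/6 = 60/6 = 10
te_D = (11 + 4·12 + 13)/6 = 72/6 = 12

Forward pass:
ES_A = 0; EF_A = 13
ES_B = 13; EF_B = 13+12 = 25
ES_C = 13; EF_C = 13+10 = 23
ES_D = max(EF_B=25, EF_C=23) = 25; EF_D = 25+12 = 37
Expected project duration μ = 37 days. Critical path: A → B → D.

37 days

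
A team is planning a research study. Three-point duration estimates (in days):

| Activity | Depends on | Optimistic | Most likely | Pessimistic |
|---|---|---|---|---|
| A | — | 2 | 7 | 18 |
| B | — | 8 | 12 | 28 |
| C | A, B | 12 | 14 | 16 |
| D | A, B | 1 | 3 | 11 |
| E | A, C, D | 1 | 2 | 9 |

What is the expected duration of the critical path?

te_A = (2 + 4·7 + 18)/6 = 48/6 = 8
te_B = (8 + 4·12 + 28)/6 = 84/6 = 14
te_C = (12 + 4·14 + 16)/6 = 84/6 = 14
te_D = (1 + 4·3 + 11)/6 = 24/6 = 4
te_E = (1 + 4·2 + 9)/6 = 18/6 = 3

Forward pass:
ES_A = 0; EF_A = 8
ES_B = 0; EF_B = 14
ES_C = max(EF_A=8, EF_B=14) = 14; EF_C = 14+14 = 28
ES_D = max(EF_A=8, EF_B=14) = 14; EF_D = 14+4 = 18
ES_E = max(EF_A=8, EF_C=28, EF_D=18) = 28; EF_E = 28+3 = 31
Expected project duration μ = 31 days. Critical path: B → C → E.

31 days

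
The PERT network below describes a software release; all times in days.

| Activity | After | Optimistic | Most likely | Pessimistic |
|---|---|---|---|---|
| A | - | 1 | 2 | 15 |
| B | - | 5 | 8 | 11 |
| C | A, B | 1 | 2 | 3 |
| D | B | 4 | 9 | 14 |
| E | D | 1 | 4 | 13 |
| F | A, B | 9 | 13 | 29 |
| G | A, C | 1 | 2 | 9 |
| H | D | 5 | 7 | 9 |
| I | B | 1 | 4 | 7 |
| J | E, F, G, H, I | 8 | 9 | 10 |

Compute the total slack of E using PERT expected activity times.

te_A = (1 + 4·2 + 15)/6 = 24/6 = 4
te_B = (5 + 4·8 + 11)/6 = 48/6 = 8
te_C = (1 + 4·2 + 3)/6 = 12/6 = 2
te_D = (4 + 4·9 + 14)/6 = 54/6 = 9
te_E = (1 + 4·4 + 13)/6 = 30/6 = 5
te_F = (9 + 4·13 + 29)/6 = 90/6 = 15
te_G = (1 + 4·2 + 9)/6 = 18/6 = 3
te_H = (5 + 4·7 + 9)/6 = 42/6 = 7
te_I = (1 + 4·4 + 7)/6 = 24/6 = 4
te_J = (8 + 4·9 + 10)/6 = 54/6 = 9

Forward pass:
ES_A = 0; EF_A = 4
ES_B = 0; EF_B = 8
ES_C = max(EF_A=4, EF_B=8) = 8; EF_C = 8+2 = 10
ES_D = 8; EF_D = 8+9 = 17
ES_E = 17; EF_E = 17+5 = 22
ES_F = max(EF_A=4, EF_B=8) = 8; EF_F = 8+15 = 23
ES_G = max(EF_A=4, EF_C=10) = 10; EF_G = 10+3 = 13
ES_H = 17; EF_H = 17+7 = 24
ES_I = 8; EF_I = 8+4 = 12
ES_J = max(EF_E=22, EF_F=23, EF_G=13, EF_H=24, EF_I=12) = 24; EF_J = 24+9 = 33
Expected project duration μ = 33 days. Critical path: B → D → H → J.

Backward pass:
LF_J = 33; LS_J = 33−9 = 24
LF_I = LS_J = 24; LS_I = 24−4 = 20
LF_H = LS_J = 24; LS_H = 24−7 = 17
LF_G = LS_J = 24; LS_G = 24−3 = 21
LF_F = LS_J = 24; LS_F = 24−15 = 9
LF_E = LS_J = 24; LS_E = 24−5 = 19
LF_D = min(LS_E=19, LS_H=17) = 17; LS_D = 17−9 = 8
LF_C = LS_G = 21; LS_C = 21−2 = 19
LF_B = min(LS_C=19, LS_D=8, LS_F=9, LS_I=20) = 8; LS_B = 8−8 = 0
LF_A = min(LS_C=19, LS_F=9, LS_G=21) = 9; LS_A = 9−4 = 5
Slack_E = LS_E − ES_E = 19 − 17 = 2

2 days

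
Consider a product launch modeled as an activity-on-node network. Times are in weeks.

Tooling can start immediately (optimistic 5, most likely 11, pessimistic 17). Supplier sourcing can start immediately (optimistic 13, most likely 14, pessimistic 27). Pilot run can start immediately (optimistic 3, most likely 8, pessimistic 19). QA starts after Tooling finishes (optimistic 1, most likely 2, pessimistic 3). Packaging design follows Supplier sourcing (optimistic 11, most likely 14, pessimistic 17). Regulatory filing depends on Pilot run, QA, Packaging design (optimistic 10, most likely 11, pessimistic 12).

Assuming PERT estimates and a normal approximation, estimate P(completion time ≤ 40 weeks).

0.348

te_Tooling = (5 + 4·11 + 17)/6 = 66/6 = 11; σ²_Tooling = ((17−5)/6)² = 4.000
te_Supplier sourcing = (13 + 4·14 + 27)/6 = 96/6 = 16; σ²_Supplier sourcing = ((27−13)/6)² = 5.444
te_Pilot run = (3 + 4·8 + 19)/6 = 54/6 = 9; σ²_Pilot run = ((19−3)/6)² = 7.111
te_QA = (1 + 4·2 + 3)/6 = 12/6 = 2; σ²_QA = ((3−1)/6)² = 0.111
te_Packaging design = (11 + 4·14 + 17)/6 = 84/6 = 14; σ²_Packaging design = ((17−11)/6)² = 1.000
te_Regulatory filing = (10 + 4·11 + 12)/6 = 66/6 = 11; σ²_Regulatory filing = ((12−10)/6)² = 0.111

Forward pass:
ES_Tooling = 0; EF_Tooling = 11
ES_Supplier sourcing = 0; EF_Supplier sourcing = 16
ES_Pilot run = 0; EF_Pilot run = 9
ES_QA = 11; EF_QA = 11+2 = 13
ES_Packaging design = 16; EF_Packaging design = 16+14 = 30
ES_Regulatory filing = max(EF_Pilot run=9, EF_QA=13, EF_Packaging design=30) = 30; EF_Regulatory filing = 30+11 = 41
Expected project duration μ = 41 weeks. Critical path: Supplier sourcing → Packaging design → Regulatory filing.

Variance along critical path = 5.444 + 1.000 + 0.111 = 6.556; σ = √6.556 = 2.560 weeks.
Z = (40 − 41) / 2.560 = -0.391
P(T ≤ 40) = Φ(-0.391) ≈ 0.348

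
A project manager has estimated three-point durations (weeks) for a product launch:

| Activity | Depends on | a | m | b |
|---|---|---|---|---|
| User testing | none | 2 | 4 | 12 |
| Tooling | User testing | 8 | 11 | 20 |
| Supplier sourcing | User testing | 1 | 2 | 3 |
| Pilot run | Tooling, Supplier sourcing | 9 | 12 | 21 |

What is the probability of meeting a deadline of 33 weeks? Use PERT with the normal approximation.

0.820

te_User testing = (2 + 4·4 + 12)/6 = 30/6 = 5; σ²_User testing = ((12−2)/6)² = 2.778
te_Tooling = (8 + 4·11 + 20)/6 = 72/6 = 12; σ²_Tooling = ((20−8)/6)² = 4.000
te_Supplier sourcing = (1 + 4·2 + 3)/6 = 12/6 = 2; σ²_Supplier sourcing = ((3−1)/6)² = 0.111
te_Pilot run = (9 + 4·12 + 21)/6 = 78/6 = 13; σ²_Pilot run = ((21−9)/6)² = 4.000

Forward pass:
ES_User testing = 0; EF_User testing = 5
ES_Tooling = 5; EF_Tooling = 5+12 = 17
ES_Supplier sourcing = 5; EF_Supplier sourcing = 5+2 = 7
ES_Pilot run = max(EF_Tooling=17, EF_Supplier sourcing=7) = 17; EF_Pilot run = 17+13 = 30
Expected project duration μ = 30 weeks. Critical path: User testing → Tooling → Pilot run.

Variance along critical path = 2.778 + 4.000 + 4.000 = 10.778; σ = √10.778 = 3.283 weeks.
Z = (33 − 30) / 3.283 = 0.914
P(T ≤ 33) = Φ(0.914) ≈ 0.820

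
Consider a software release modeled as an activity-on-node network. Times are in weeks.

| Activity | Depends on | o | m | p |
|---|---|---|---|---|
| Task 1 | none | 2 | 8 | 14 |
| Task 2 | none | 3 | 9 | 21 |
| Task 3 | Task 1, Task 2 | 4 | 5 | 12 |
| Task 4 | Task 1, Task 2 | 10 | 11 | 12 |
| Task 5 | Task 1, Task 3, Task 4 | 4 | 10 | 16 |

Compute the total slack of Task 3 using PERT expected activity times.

te_Task 1 = (2 + 4·8 + 14)/6 = 48/6 = 8
te_Task 2 = (3 + 4·9 + 21)/6 = 60/6 = 10
te_Task 3 = (4 + 4·5 + 12)/6 = 36/6 = 6
te_Task 4 = (10 + 4·11 + 12)/6 = 66/6 = 11
te_Task 5 = (4 + 4·10 + 16)/6 = 60/6 = 10

Forward pass:
ES_Task 1 = 0; EF_Task 1 = 8
ES_Task 2 = 0; EF_Task 2 = 10
ES_Task 3 = max(EF_Task 1=8, EF_Task 2=10) = 10; EF_Task 3 = 10+6 = 16
ES_Task 4 = max(EF_Task 1=8, EF_Task 2=10) = 10; EF_Task 4 = 10+11 = 21
ES_Task 5 = max(EF_Task 1=8, EF_Task 3=16, EF_Task 4=21) = 21; EF_Task 5 = 21+10 = 31
Expected project duration μ = 31 weeks. Critical path: Task 2 → Task 4 → Task 5.

Backward pass:
LF_Task 5 = 31; LS_Task 5 = 31−10 = 21
LF_Task 4 = LS_Task 5 = 21; LS_Task 4 = 21−11 = 10
LF_Task 3 = LS_Task 5 = 21; LS_Task 3 = 21−6 = 15
LF_Task 2 = min(LS_Task 3=15, LS_Task 4=10) = 10; LS_Task 2 = 10−10 = 0
LF_Task 1 = min(LS_Task 3=15, LS_Task 4=10, LS_Task 5=21) = 10; LS_Task 1 = 10−8 = 2
Slack_Task 3 = LS_Task 3 − ES_Task 3 = 15 − 10 = 5

5 weeks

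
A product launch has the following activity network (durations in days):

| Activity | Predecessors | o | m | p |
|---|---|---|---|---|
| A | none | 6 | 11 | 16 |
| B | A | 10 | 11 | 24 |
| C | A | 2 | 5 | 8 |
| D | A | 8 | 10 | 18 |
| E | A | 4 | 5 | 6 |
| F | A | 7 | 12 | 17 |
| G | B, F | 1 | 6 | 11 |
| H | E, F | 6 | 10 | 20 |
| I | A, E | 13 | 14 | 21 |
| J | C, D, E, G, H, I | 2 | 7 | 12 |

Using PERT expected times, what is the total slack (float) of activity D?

12 days

te_A = (6 + 4·11 + 16)/6 = 66/6 = 11
te_B = (10 + 4·11 + 24)/6 = 78/6 = 13
te_C = (2 + 4·5 + 8)/6 = 30/6 = 5
te_D = (8 + 4·10 + 18)/6 = 66/6 = 11
te_E = (4 + 4·5 + 6)/6 = 30/6 = 5
te_F = (7 + 4·12 + 17)/6 = 72/6 = 12
te_G = (1 + 4·6 + 11)/6 = 36/6 = 6
te_H = (6 + 4·10 + 20)/6 = 66/6 = 11
te_I = (13 + 4·14 + 21)/6 = 90/6 = 15
te_J = (2 + 4·7 + 12)/6 = 42/6 = 7

Forward pass:
ES_A = 0; EF_A = 11
ES_B = 11; EF_B = 11+13 = 24
ES_C = 11; EF_C = 11+5 = 16
ES_D = 11; EF_D = 11+11 = 22
ES_E = 11; EF_E = 11+5 = 16
ES_F = 11; EF_F = 11+12 = 23
ES_G = max(EF_B=24, EF_F=23) = 24; EF_G = 24+6 = 30
ES_H = max(EF_E=16, EF_F=23) = 23; EF_H = 23+11 = 34
ES_I = max(EF_A=11, EF_E=16) = 16; EF_I = 16+15 = 31
ES_J = max(EF_C=16, EF_D=22, EF_E=16, EF_G=30, EF_H=34, EF_I=31) = 34; EF_J = 34+7 = 41
Expected project duration μ = 41 days. Critical path: A → F → H → J.

Backward pass:
LF_J = 41; LS_J = 41−7 = 34
LF_I = LS_J = 34; LS_I = 34−15 = 19
LF_H = LS_J = 34; LS_H = 34−11 = 23
LF_G = LS_J = 34; LS_G = 34−6 = 28
LF_F = min(LS_G=28, LS_H=23) = 23; LS_F = 23−12 = 11
LF_E = min(LS_H=23, LS_I=19, LS_J=34) = 19; LS_E = 19−5 = 14
LF_D = LS_J = 34; LS_D = 34−11 = 23
LF_C = LS_J = 34; LS_C = 34−5 = 29
LF_B = LS_G = 28; LS_B = 28−13 = 15
LF_A = min(LS_B=15, LS_C=29, LS_D=23, LS_E=14, LS_F=11, LS_I=19) = 11; LS_A = 11−11 = 0
Slack_D = LS_D − ES_D = 23 − 11 = 12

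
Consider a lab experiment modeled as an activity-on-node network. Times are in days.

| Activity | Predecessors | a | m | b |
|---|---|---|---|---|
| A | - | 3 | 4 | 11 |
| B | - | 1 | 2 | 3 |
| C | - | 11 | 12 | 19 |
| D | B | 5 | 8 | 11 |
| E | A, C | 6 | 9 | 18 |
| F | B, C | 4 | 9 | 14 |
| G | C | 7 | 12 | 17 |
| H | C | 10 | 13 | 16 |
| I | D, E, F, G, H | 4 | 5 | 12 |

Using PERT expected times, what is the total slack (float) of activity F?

4 days

te_A = (3 + 4·4 + 11)/6 = 30/6 = 5
te_B = (1 + 4·2 + 3)/6 = 12/6 = 2
te_C = (11 + 4·12 + 19)/6 = 78/6 = 13
te_D = (5 + 4·8 + 11)/6 = 48/6 = 8
te_E = (6 + 4·9 + 18)/6 = 60/6 = 10
te_F = (4 + 4·9 + 14)/6 = 54/6 = 9
te_G = (7 + 4·12 + 17)/6 = 72/6 = 12
te_H = (10 + 4·13 + 16)/6 = 78/6 = 13
te_I = (4 + 4·5 + 12)/6 = 36/6 = 6

Forward pass:
ES_A = 0; EF_A = 5
ES_B = 0; EF_B = 2
ES_C = 0; EF_C = 13
ES_D = 2; EF_D = 2+8 = 10
ES_E = max(EF_A=5, EF_C=13) = 13; EF_E = 13+10 = 23
ES_F = max(EF_B=2, EF_C=13) = 13; EF_F = 13+9 = 22
ES_G = 13; EF_G = 13+12 = 25
ES_H = 13; EF_H = 13+13 = 26
ES_I = max(EF_D=10, EF_E=23, EF_F=22, EF_G=25, EF_H=26) = 26; EF_I = 26+6 = 32
Expected project duration μ = 32 days. Critical path: C → H → I.

Backward pass:
LF_I = 32; LS_I = 32−6 = 26
LF_H = LS_I = 26; LS_H = 26−13 = 13
LF_G = LS_I = 26; LS_G = 26−12 = 14
LF_F = LS_I = 26; LS_F = 26−9 = 17
LF_E = LS_I = 26; LS_E = 26−10 = 16
LF_D = LS_I = 26; LS_D = 26−8 = 18
LF_C = min(LS_E=16, LS_F=17, LS_G=14, LS_H=13) = 13; LS_C = 13−13 = 0
LF_B = min(LS_D=18, LS_F=17) = 17; LS_B = 17−2 = 15
LF_A = LS_E = 16; LS_A = 16−5 = 11
Slack_F = LS_F − ES_F = 17 − 13 = 4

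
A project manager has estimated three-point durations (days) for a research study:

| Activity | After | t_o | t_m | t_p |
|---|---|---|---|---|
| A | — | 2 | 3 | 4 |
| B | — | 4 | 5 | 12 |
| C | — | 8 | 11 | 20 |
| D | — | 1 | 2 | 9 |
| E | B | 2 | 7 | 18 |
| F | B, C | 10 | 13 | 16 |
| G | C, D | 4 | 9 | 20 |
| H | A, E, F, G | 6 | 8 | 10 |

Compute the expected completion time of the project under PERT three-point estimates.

te_A = (2 + 4·3 + 4)/6 = 18/6 = 3
te_B = (4 + 4·5 + 12)/6 = 36/6 = 6
te_C = (8 + 4·11 + 20)/6 = 72/6 = 12
te_D = (1 + 4·2 + 9)/6 = 18/6 = 3
te_E = (2 + 4·7 + 18)/6 = 48/6 = 8
te_F = (10 + 4·13 + 16)/6 = 78/6 = 13
te_G = (4 + 4·9 + 20)/6 = 60/6 = 10
te_H = (6 + 4·8 + 10)/6 = 48/6 = 8

Forward pass:
ES_A = 0; EF_A = 3
ES_B = 0; EF_B = 6
ES_C = 0; EF_C = 12
ES_D = 0; EF_D = 3
ES_E = 6; EF_E = 6+8 = 14
ES_F = max(EF_B=6, EF_C=12) = 12; EF_F = 12+13 = 25
ES_G = max(EF_C=12, EF_D=3) = 12; EF_G = 12+10 = 22
ES_H = max(EF_A=3, EF_E=14, EF_F=25, EF_G=22) = 25; EF_H = 25+8 = 33
Expected project duration μ = 33 days. Critical path: C → F → H.

33 days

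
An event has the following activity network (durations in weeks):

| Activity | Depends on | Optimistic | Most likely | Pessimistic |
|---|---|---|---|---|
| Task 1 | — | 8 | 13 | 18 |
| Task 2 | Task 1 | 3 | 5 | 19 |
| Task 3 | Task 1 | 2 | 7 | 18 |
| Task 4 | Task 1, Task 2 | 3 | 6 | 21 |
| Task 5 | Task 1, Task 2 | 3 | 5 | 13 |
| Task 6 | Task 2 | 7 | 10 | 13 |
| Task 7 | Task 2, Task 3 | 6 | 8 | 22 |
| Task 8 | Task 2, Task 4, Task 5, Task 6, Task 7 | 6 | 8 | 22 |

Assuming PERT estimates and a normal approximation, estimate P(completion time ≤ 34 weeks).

0.077

te_Task 1 = (8 + 4·13 + 18)/6 = 78/6 = 13; σ²_Task 1 = ((18−8)/6)² = 2.778
te_Task 2 = (3 + 4·5 + 19)/6 = 42/6 = 7; σ²_Task 2 = ((19−3)/6)² = 7.111
te_Task 3 = (2 + 4·7 + 18)/6 = 48/6 = 8; σ²_Task 3 = ((18−2)/6)² = 7.111
te_Task 4 = (3 + 4·6 + 21)/6 = 48/6 = 8; σ²_Task 4 = ((21−3)/6)² = 9.000
te_Task 5 = (3 + 4·5 + 13)/6 = 36/6 = 6; σ²_Task 5 = ((13−3)/6)² = 2.778
te_Task 6 = (7 + 4·10 + 13)/6 = 60/6 = 10; σ²_Task 6 = ((13−7)/6)² = 1.000
te_Task 7 = (6 + 4·8 + 22)/6 = 60/6 = 10; σ²_Task 7 = ((22−6)/6)² = 7.111
te_Task 8 = (6 + 4·8 + 22)/6 = 60/6 = 10; σ²_Task 8 = ((22−6)/6)² = 7.111

Forward pass:
ES_Task 1 = 0; EF_Task 1 = 13
ES_Task 2 = 13; EF_Task 2 = 13+7 = 20
ES_Task 3 = 13; EF_Task 3 = 13+8 = 21
ES_Task 4 = max(EF_Task 1=13, EF_Task 2=20) = 20; EF_Task 4 = 20+8 = 28
ES_Task 5 = max(EF_Task 1=13, EF_Task 2=20) = 20; EF_Task 5 = 20+6 = 26
ES_Task 6 = 20; EF_Task 6 = 20+10 = 30
ES_Task 7 = max(EF_Task 2=20, EF_Task 3=21) = 21; EF_Task 7 = 21+10 = 31
ES_Task 8 = max(EF_Task 2=20, EF_Task 4=28, EF_Task 5=26, EF_Task 6=30, EF_Task 7=31) = 31; EF_Task 8 = 31+10 = 41
Expected project duration μ = 41 weeks. Critical path: Task 1 → Task 3 → Task 7 → Task 8.

Variance along critical path = 2.778 + 7.111 + 7.111 + 7.111 = 24.111; σ = √24.111 = 4.910 weeks.
Z = (34 − 41) / 4.910 = -1.426
P(T ≤ 34) = Φ(-1.426) ≈ 0.077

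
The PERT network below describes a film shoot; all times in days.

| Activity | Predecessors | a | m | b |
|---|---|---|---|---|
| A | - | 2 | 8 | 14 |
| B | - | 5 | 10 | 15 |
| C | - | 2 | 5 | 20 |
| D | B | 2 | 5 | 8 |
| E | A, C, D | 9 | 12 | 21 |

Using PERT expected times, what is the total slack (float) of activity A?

te_A = (2 + 4·8 + 14)/6 = 48/6 = 8
te_B = (5 + 4·10 + 15)/6 = 60/6 = 10
te_C = (2 + 4·5 + 20)/6 = 42/6 = 7
te_D = (2 + 4·5 + 8)/6 = 30/6 = 5
te_E = (9 + 4·12 + 21)/6 = 78/6 = 13

Forward pass:
ES_A = 0; EF_A = 8
ES_B = 0; EF_B = 10
ES_C = 0; EF_C = 7
ES_D = 10; EF_D = 10+5 = 15
ES_E = max(EF_A=8, EF_C=7, EF_D=15) = 15; EF_E = 15+13 = 28
Expected project duration μ = 28 days. Critical path: B → D → E.

Backward pass:
LF_E = 28; LS_E = 28−13 = 15
LF_D = LS_E = 15; LS_D = 15−5 = 10
LF_C = LS_E = 15; LS_C = 15−7 = 8
LF_B = LS_D = 10; LS_B = 10−10 = 0
LF_A = LS_E = 15; LS_A = 15−8 = 7
Slack_A = LS_A − ES_A = 7 − 0 = 7

7 days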